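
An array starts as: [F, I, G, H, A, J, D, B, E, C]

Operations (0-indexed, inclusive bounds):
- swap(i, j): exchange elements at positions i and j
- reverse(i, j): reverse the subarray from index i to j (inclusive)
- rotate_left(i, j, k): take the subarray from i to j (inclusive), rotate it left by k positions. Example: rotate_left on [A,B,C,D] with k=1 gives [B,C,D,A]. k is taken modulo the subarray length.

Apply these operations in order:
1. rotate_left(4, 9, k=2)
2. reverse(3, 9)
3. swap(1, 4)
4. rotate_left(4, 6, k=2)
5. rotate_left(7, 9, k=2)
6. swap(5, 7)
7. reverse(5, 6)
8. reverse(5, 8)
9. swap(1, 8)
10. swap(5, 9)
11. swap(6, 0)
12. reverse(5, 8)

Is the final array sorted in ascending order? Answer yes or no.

Answer: no

Derivation:
After 1 (rotate_left(4, 9, k=2)): [F, I, G, H, D, B, E, C, A, J]
After 2 (reverse(3, 9)): [F, I, G, J, A, C, E, B, D, H]
After 3 (swap(1, 4)): [F, A, G, J, I, C, E, B, D, H]
After 4 (rotate_left(4, 6, k=2)): [F, A, G, J, E, I, C, B, D, H]
After 5 (rotate_left(7, 9, k=2)): [F, A, G, J, E, I, C, H, B, D]
After 6 (swap(5, 7)): [F, A, G, J, E, H, C, I, B, D]
After 7 (reverse(5, 6)): [F, A, G, J, E, C, H, I, B, D]
After 8 (reverse(5, 8)): [F, A, G, J, E, B, I, H, C, D]
After 9 (swap(1, 8)): [F, C, G, J, E, B, I, H, A, D]
After 10 (swap(5, 9)): [F, C, G, J, E, D, I, H, A, B]
After 11 (swap(6, 0)): [I, C, G, J, E, D, F, H, A, B]
After 12 (reverse(5, 8)): [I, C, G, J, E, A, H, F, D, B]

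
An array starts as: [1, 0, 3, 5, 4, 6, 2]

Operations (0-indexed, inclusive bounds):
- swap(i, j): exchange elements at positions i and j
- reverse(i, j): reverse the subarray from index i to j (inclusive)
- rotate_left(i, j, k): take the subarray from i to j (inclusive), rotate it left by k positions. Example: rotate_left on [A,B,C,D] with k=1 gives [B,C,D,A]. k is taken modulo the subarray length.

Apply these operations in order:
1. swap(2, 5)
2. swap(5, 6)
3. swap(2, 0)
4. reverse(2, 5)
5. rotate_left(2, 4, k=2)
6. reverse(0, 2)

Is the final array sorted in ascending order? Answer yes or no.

After 1 (swap(2, 5)): [1, 0, 6, 5, 4, 3, 2]
After 2 (swap(5, 6)): [1, 0, 6, 5, 4, 2, 3]
After 3 (swap(2, 0)): [6, 0, 1, 5, 4, 2, 3]
After 4 (reverse(2, 5)): [6, 0, 2, 4, 5, 1, 3]
After 5 (rotate_left(2, 4, k=2)): [6, 0, 5, 2, 4, 1, 3]
After 6 (reverse(0, 2)): [5, 0, 6, 2, 4, 1, 3]

Answer: no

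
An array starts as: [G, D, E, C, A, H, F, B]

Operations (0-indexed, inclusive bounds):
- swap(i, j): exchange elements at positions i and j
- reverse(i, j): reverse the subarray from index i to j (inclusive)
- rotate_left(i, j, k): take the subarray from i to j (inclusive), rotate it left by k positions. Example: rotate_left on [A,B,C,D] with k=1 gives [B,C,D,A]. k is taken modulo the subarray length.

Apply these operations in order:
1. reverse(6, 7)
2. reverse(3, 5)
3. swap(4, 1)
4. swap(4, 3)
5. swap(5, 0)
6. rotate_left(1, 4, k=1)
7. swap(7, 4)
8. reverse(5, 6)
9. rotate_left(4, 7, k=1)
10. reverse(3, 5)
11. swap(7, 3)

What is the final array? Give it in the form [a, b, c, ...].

After 1 (reverse(6, 7)): [G, D, E, C, A, H, B, F]
After 2 (reverse(3, 5)): [G, D, E, H, A, C, B, F]
After 3 (swap(4, 1)): [G, A, E, H, D, C, B, F]
After 4 (swap(4, 3)): [G, A, E, D, H, C, B, F]
After 5 (swap(5, 0)): [C, A, E, D, H, G, B, F]
After 6 (rotate_left(1, 4, k=1)): [C, E, D, H, A, G, B, F]
After 7 (swap(7, 4)): [C, E, D, H, F, G, B, A]
After 8 (reverse(5, 6)): [C, E, D, H, F, B, G, A]
After 9 (rotate_left(4, 7, k=1)): [C, E, D, H, B, G, A, F]
After 10 (reverse(3, 5)): [C, E, D, G, B, H, A, F]
After 11 (swap(7, 3)): [C, E, D, F, B, H, A, G]

Answer: [C, E, D, F, B, H, A, G]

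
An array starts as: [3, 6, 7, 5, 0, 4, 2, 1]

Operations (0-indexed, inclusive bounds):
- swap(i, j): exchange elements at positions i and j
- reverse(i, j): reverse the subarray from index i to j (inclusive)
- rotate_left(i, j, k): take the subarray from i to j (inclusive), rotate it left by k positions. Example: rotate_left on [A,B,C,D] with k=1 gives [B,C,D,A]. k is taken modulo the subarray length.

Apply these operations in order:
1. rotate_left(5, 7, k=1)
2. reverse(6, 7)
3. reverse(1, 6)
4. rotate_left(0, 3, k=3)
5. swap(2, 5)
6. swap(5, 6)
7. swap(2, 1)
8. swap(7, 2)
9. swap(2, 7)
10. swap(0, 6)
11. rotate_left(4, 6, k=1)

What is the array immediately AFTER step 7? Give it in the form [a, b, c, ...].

After 1 (rotate_left(5, 7, k=1)): [3, 6, 7, 5, 0, 2, 1, 4]
After 2 (reverse(6, 7)): [3, 6, 7, 5, 0, 2, 4, 1]
After 3 (reverse(1, 6)): [3, 4, 2, 0, 5, 7, 6, 1]
After 4 (rotate_left(0, 3, k=3)): [0, 3, 4, 2, 5, 7, 6, 1]
After 5 (swap(2, 5)): [0, 3, 7, 2, 5, 4, 6, 1]
After 6 (swap(5, 6)): [0, 3, 7, 2, 5, 6, 4, 1]
After 7 (swap(2, 1)): [0, 7, 3, 2, 5, 6, 4, 1]

Answer: [0, 7, 3, 2, 5, 6, 4, 1]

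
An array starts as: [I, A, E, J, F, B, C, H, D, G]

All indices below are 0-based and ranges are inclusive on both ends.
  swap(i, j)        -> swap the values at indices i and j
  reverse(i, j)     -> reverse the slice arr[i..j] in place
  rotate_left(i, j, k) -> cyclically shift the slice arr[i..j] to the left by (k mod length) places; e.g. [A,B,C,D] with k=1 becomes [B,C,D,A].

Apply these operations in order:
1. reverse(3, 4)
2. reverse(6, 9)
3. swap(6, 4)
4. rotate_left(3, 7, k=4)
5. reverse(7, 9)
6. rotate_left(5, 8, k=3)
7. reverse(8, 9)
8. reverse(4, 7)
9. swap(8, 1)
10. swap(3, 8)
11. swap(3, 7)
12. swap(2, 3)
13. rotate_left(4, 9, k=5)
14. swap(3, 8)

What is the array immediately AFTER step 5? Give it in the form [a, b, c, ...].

After 1 (reverse(3, 4)): [I, A, E, F, J, B, C, H, D, G]
After 2 (reverse(6, 9)): [I, A, E, F, J, B, G, D, H, C]
After 3 (swap(6, 4)): [I, A, E, F, G, B, J, D, H, C]
After 4 (rotate_left(3, 7, k=4)): [I, A, E, D, F, G, B, J, H, C]
After 5 (reverse(7, 9)): [I, A, E, D, F, G, B, C, H, J]

Answer: [I, A, E, D, F, G, B, C, H, J]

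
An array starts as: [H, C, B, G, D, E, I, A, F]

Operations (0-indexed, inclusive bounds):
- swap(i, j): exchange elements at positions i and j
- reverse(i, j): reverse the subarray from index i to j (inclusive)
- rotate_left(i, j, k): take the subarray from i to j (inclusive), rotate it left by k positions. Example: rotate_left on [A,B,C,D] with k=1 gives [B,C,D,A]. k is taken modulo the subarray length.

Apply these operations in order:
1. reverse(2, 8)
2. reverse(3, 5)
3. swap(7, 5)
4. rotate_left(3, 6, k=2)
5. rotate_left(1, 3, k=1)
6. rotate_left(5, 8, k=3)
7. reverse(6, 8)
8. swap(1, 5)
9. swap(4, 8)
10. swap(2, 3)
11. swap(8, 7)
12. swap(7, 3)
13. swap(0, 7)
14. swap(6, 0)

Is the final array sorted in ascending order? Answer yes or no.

After 1 (reverse(2, 8)): [H, C, F, A, I, E, D, G, B]
After 2 (reverse(3, 5)): [H, C, F, E, I, A, D, G, B]
After 3 (swap(7, 5)): [H, C, F, E, I, G, D, A, B]
After 4 (rotate_left(3, 6, k=2)): [H, C, F, G, D, E, I, A, B]
After 5 (rotate_left(1, 3, k=1)): [H, F, G, C, D, E, I, A, B]
After 6 (rotate_left(5, 8, k=3)): [H, F, G, C, D, B, E, I, A]
After 7 (reverse(6, 8)): [H, F, G, C, D, B, A, I, E]
After 8 (swap(1, 5)): [H, B, G, C, D, F, A, I, E]
After 9 (swap(4, 8)): [H, B, G, C, E, F, A, I, D]
After 10 (swap(2, 3)): [H, B, C, G, E, F, A, I, D]
After 11 (swap(8, 7)): [H, B, C, G, E, F, A, D, I]
After 12 (swap(7, 3)): [H, B, C, D, E, F, A, G, I]
After 13 (swap(0, 7)): [G, B, C, D, E, F, A, H, I]
After 14 (swap(6, 0)): [A, B, C, D, E, F, G, H, I]

Answer: yes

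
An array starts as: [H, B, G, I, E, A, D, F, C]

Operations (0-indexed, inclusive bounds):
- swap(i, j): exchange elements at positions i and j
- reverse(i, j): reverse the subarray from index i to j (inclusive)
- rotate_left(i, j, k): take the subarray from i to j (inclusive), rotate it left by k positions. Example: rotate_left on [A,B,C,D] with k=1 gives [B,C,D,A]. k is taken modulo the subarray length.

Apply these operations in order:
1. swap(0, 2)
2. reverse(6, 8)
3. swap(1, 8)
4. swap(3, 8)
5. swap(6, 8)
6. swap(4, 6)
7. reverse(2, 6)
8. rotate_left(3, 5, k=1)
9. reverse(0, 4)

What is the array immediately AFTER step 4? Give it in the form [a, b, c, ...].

Answer: [G, D, H, B, E, A, C, F, I]

Derivation:
After 1 (swap(0, 2)): [G, B, H, I, E, A, D, F, C]
After 2 (reverse(6, 8)): [G, B, H, I, E, A, C, F, D]
After 3 (swap(1, 8)): [G, D, H, I, E, A, C, F, B]
After 4 (swap(3, 8)): [G, D, H, B, E, A, C, F, I]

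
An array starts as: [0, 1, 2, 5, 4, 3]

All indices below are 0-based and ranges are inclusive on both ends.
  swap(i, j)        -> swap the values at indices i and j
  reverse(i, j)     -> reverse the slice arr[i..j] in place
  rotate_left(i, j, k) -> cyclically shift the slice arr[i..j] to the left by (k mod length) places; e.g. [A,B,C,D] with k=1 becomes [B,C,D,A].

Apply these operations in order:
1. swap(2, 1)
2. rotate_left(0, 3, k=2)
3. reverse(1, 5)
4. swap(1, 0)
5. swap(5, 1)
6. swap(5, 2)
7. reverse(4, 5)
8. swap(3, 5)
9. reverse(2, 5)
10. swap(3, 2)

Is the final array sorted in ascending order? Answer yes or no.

Answer: no

Derivation:
After 1 (swap(2, 1)): [0, 2, 1, 5, 4, 3]
After 2 (rotate_left(0, 3, k=2)): [1, 5, 0, 2, 4, 3]
After 3 (reverse(1, 5)): [1, 3, 4, 2, 0, 5]
After 4 (swap(1, 0)): [3, 1, 4, 2, 0, 5]
After 5 (swap(5, 1)): [3, 5, 4, 2, 0, 1]
After 6 (swap(5, 2)): [3, 5, 1, 2, 0, 4]
After 7 (reverse(4, 5)): [3, 5, 1, 2, 4, 0]
After 8 (swap(3, 5)): [3, 5, 1, 0, 4, 2]
After 9 (reverse(2, 5)): [3, 5, 2, 4, 0, 1]
After 10 (swap(3, 2)): [3, 5, 4, 2, 0, 1]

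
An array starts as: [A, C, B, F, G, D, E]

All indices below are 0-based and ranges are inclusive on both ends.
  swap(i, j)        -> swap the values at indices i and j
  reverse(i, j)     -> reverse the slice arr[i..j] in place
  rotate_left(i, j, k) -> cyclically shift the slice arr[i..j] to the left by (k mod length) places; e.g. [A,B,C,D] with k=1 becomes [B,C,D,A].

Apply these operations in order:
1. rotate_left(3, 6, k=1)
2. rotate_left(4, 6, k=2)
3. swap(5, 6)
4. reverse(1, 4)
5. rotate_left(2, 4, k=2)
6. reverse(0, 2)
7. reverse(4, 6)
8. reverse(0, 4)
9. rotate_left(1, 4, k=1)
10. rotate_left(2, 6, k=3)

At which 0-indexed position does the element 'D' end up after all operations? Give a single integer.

After 1 (rotate_left(3, 6, k=1)): [A, C, B, G, D, E, F]
After 2 (rotate_left(4, 6, k=2)): [A, C, B, G, F, D, E]
After 3 (swap(5, 6)): [A, C, B, G, F, E, D]
After 4 (reverse(1, 4)): [A, F, G, B, C, E, D]
After 5 (rotate_left(2, 4, k=2)): [A, F, C, G, B, E, D]
After 6 (reverse(0, 2)): [C, F, A, G, B, E, D]
After 7 (reverse(4, 6)): [C, F, A, G, D, E, B]
After 8 (reverse(0, 4)): [D, G, A, F, C, E, B]
After 9 (rotate_left(1, 4, k=1)): [D, A, F, C, G, E, B]
After 10 (rotate_left(2, 6, k=3)): [D, A, E, B, F, C, G]

Answer: 0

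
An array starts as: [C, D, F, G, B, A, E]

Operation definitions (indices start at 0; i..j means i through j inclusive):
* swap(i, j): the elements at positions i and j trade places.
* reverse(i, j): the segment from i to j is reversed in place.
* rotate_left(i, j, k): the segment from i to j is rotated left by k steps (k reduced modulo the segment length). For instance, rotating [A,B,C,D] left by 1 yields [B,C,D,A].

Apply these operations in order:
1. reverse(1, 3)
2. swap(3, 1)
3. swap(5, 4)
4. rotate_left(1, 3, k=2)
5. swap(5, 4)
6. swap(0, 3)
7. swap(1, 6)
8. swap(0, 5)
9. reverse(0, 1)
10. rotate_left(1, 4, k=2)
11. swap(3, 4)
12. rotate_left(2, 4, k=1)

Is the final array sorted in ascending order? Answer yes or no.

After 1 (reverse(1, 3)): [C, G, F, D, B, A, E]
After 2 (swap(3, 1)): [C, D, F, G, B, A, E]
After 3 (swap(5, 4)): [C, D, F, G, A, B, E]
After 4 (rotate_left(1, 3, k=2)): [C, G, D, F, A, B, E]
After 5 (swap(5, 4)): [C, G, D, F, B, A, E]
After 6 (swap(0, 3)): [F, G, D, C, B, A, E]
After 7 (swap(1, 6)): [F, E, D, C, B, A, G]
After 8 (swap(0, 5)): [A, E, D, C, B, F, G]
After 9 (reverse(0, 1)): [E, A, D, C, B, F, G]
After 10 (rotate_left(1, 4, k=2)): [E, C, B, A, D, F, G]
After 11 (swap(3, 4)): [E, C, B, D, A, F, G]
After 12 (rotate_left(2, 4, k=1)): [E, C, D, A, B, F, G]

Answer: no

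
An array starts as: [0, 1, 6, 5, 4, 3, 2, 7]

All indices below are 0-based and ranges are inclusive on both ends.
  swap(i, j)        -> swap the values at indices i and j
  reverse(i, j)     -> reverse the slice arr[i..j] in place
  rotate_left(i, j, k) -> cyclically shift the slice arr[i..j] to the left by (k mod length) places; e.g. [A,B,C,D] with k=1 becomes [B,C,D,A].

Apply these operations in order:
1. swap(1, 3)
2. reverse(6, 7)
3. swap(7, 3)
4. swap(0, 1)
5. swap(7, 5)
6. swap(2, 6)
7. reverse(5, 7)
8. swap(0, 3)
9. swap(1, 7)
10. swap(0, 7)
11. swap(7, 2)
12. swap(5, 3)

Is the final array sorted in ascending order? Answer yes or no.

Answer: yes

Derivation:
After 1 (swap(1, 3)): [0, 5, 6, 1, 4, 3, 2, 7]
After 2 (reverse(6, 7)): [0, 5, 6, 1, 4, 3, 7, 2]
After 3 (swap(7, 3)): [0, 5, 6, 2, 4, 3, 7, 1]
After 4 (swap(0, 1)): [5, 0, 6, 2, 4, 3, 7, 1]
After 5 (swap(7, 5)): [5, 0, 6, 2, 4, 1, 7, 3]
After 6 (swap(2, 6)): [5, 0, 7, 2, 4, 1, 6, 3]
After 7 (reverse(5, 7)): [5, 0, 7, 2, 4, 3, 6, 1]
After 8 (swap(0, 3)): [2, 0, 7, 5, 4, 3, 6, 1]
After 9 (swap(1, 7)): [2, 1, 7, 5, 4, 3, 6, 0]
After 10 (swap(0, 7)): [0, 1, 7, 5, 4, 3, 6, 2]
After 11 (swap(7, 2)): [0, 1, 2, 5, 4, 3, 6, 7]
After 12 (swap(5, 3)): [0, 1, 2, 3, 4, 5, 6, 7]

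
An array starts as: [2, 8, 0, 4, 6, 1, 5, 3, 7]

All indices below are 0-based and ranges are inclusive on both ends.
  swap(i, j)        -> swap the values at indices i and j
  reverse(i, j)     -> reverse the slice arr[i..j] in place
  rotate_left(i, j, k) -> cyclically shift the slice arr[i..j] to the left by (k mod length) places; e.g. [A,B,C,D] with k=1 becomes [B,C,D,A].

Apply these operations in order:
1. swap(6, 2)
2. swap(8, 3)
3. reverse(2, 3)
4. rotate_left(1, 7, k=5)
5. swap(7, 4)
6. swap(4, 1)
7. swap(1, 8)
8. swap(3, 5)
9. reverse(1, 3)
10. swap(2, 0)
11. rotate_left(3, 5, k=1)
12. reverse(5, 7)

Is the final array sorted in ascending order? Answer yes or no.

After 1 (swap(6, 2)): [2, 8, 5, 4, 6, 1, 0, 3, 7]
After 2 (swap(8, 3)): [2, 8, 5, 7, 6, 1, 0, 3, 4]
After 3 (reverse(2, 3)): [2, 8, 7, 5, 6, 1, 0, 3, 4]
After 4 (rotate_left(1, 7, k=5)): [2, 0, 3, 8, 7, 5, 6, 1, 4]
After 5 (swap(7, 4)): [2, 0, 3, 8, 1, 5, 6, 7, 4]
After 6 (swap(4, 1)): [2, 1, 3, 8, 0, 5, 6, 7, 4]
After 7 (swap(1, 8)): [2, 4, 3, 8, 0, 5, 6, 7, 1]
After 8 (swap(3, 5)): [2, 4, 3, 5, 0, 8, 6, 7, 1]
After 9 (reverse(1, 3)): [2, 5, 3, 4, 0, 8, 6, 7, 1]
After 10 (swap(2, 0)): [3, 5, 2, 4, 0, 8, 6, 7, 1]
After 11 (rotate_left(3, 5, k=1)): [3, 5, 2, 0, 8, 4, 6, 7, 1]
After 12 (reverse(5, 7)): [3, 5, 2, 0, 8, 7, 6, 4, 1]

Answer: no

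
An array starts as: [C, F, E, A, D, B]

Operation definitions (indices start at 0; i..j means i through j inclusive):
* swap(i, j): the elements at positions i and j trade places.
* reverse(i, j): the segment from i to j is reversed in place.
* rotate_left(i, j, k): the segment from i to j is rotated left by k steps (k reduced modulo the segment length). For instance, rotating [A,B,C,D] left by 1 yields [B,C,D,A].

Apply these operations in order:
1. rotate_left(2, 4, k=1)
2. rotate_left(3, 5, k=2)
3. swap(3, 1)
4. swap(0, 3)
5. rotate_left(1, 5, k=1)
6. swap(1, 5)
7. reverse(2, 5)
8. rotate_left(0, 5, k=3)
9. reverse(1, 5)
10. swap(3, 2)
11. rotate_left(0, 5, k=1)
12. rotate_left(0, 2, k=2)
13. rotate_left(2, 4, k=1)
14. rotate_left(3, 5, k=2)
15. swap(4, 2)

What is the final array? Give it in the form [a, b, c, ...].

After 1 (rotate_left(2, 4, k=1)): [C, F, A, D, E, B]
After 2 (rotate_left(3, 5, k=2)): [C, F, A, B, D, E]
After 3 (swap(3, 1)): [C, B, A, F, D, E]
After 4 (swap(0, 3)): [F, B, A, C, D, E]
After 5 (rotate_left(1, 5, k=1)): [F, A, C, D, E, B]
After 6 (swap(1, 5)): [F, B, C, D, E, A]
After 7 (reverse(2, 5)): [F, B, A, E, D, C]
After 8 (rotate_left(0, 5, k=3)): [E, D, C, F, B, A]
After 9 (reverse(1, 5)): [E, A, B, F, C, D]
After 10 (swap(3, 2)): [E, A, F, B, C, D]
After 11 (rotate_left(0, 5, k=1)): [A, F, B, C, D, E]
After 12 (rotate_left(0, 2, k=2)): [B, A, F, C, D, E]
After 13 (rotate_left(2, 4, k=1)): [B, A, C, D, F, E]
After 14 (rotate_left(3, 5, k=2)): [B, A, C, E, D, F]
After 15 (swap(4, 2)): [B, A, D, E, C, F]

Answer: [B, A, D, E, C, F]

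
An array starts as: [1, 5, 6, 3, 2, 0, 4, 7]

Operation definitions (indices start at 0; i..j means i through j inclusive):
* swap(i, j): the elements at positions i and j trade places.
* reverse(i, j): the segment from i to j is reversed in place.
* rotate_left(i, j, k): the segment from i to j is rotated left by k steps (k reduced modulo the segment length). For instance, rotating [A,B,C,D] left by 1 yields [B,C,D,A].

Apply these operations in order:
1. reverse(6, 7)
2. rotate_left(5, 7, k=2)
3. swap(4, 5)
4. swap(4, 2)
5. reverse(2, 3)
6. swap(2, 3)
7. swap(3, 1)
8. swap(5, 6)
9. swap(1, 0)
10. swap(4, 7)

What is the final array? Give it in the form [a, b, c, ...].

Answer: [3, 1, 4, 5, 7, 0, 2, 6]

Derivation:
After 1 (reverse(6, 7)): [1, 5, 6, 3, 2, 0, 7, 4]
After 2 (rotate_left(5, 7, k=2)): [1, 5, 6, 3, 2, 4, 0, 7]
After 3 (swap(4, 5)): [1, 5, 6, 3, 4, 2, 0, 7]
After 4 (swap(4, 2)): [1, 5, 4, 3, 6, 2, 0, 7]
After 5 (reverse(2, 3)): [1, 5, 3, 4, 6, 2, 0, 7]
After 6 (swap(2, 3)): [1, 5, 4, 3, 6, 2, 0, 7]
After 7 (swap(3, 1)): [1, 3, 4, 5, 6, 2, 0, 7]
After 8 (swap(5, 6)): [1, 3, 4, 5, 6, 0, 2, 7]
After 9 (swap(1, 0)): [3, 1, 4, 5, 6, 0, 2, 7]
After 10 (swap(4, 7)): [3, 1, 4, 5, 7, 0, 2, 6]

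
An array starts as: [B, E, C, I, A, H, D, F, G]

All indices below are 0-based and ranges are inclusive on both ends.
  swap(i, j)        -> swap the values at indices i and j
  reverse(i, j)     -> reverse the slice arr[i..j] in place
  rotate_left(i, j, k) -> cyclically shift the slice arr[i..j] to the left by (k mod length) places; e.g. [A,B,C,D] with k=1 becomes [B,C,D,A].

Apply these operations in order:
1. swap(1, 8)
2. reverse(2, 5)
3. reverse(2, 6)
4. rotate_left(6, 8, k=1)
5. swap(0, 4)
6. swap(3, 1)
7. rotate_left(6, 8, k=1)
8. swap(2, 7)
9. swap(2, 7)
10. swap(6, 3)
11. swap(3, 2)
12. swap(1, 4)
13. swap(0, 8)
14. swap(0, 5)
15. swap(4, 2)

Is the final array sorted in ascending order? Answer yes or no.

Answer: yes

Derivation:
After 1 (swap(1, 8)): [B, G, C, I, A, H, D, F, E]
After 2 (reverse(2, 5)): [B, G, H, A, I, C, D, F, E]
After 3 (reverse(2, 6)): [B, G, D, C, I, A, H, F, E]
After 4 (rotate_left(6, 8, k=1)): [B, G, D, C, I, A, F, E, H]
After 5 (swap(0, 4)): [I, G, D, C, B, A, F, E, H]
After 6 (swap(3, 1)): [I, C, D, G, B, A, F, E, H]
After 7 (rotate_left(6, 8, k=1)): [I, C, D, G, B, A, E, H, F]
After 8 (swap(2, 7)): [I, C, H, G, B, A, E, D, F]
After 9 (swap(2, 7)): [I, C, D, G, B, A, E, H, F]
After 10 (swap(6, 3)): [I, C, D, E, B, A, G, H, F]
After 11 (swap(3, 2)): [I, C, E, D, B, A, G, H, F]
After 12 (swap(1, 4)): [I, B, E, D, C, A, G, H, F]
After 13 (swap(0, 8)): [F, B, E, D, C, A, G, H, I]
After 14 (swap(0, 5)): [A, B, E, D, C, F, G, H, I]
After 15 (swap(4, 2)): [A, B, C, D, E, F, G, H, I]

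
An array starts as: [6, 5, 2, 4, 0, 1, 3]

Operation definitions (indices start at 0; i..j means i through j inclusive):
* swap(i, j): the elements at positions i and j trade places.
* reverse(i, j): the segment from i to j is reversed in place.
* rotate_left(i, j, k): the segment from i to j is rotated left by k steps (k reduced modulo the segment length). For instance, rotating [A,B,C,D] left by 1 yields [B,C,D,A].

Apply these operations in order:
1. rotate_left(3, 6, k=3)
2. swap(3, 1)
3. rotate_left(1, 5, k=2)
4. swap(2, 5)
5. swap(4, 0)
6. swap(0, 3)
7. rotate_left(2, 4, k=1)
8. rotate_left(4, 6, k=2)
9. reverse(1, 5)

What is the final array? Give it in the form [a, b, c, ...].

After 1 (rotate_left(3, 6, k=3)): [6, 5, 2, 3, 4, 0, 1]
After 2 (swap(3, 1)): [6, 3, 2, 5, 4, 0, 1]
After 3 (rotate_left(1, 5, k=2)): [6, 5, 4, 0, 3, 2, 1]
After 4 (swap(2, 5)): [6, 5, 2, 0, 3, 4, 1]
After 5 (swap(4, 0)): [3, 5, 2, 0, 6, 4, 1]
After 6 (swap(0, 3)): [0, 5, 2, 3, 6, 4, 1]
After 7 (rotate_left(2, 4, k=1)): [0, 5, 3, 6, 2, 4, 1]
After 8 (rotate_left(4, 6, k=2)): [0, 5, 3, 6, 1, 2, 4]
After 9 (reverse(1, 5)): [0, 2, 1, 6, 3, 5, 4]

Answer: [0, 2, 1, 6, 3, 5, 4]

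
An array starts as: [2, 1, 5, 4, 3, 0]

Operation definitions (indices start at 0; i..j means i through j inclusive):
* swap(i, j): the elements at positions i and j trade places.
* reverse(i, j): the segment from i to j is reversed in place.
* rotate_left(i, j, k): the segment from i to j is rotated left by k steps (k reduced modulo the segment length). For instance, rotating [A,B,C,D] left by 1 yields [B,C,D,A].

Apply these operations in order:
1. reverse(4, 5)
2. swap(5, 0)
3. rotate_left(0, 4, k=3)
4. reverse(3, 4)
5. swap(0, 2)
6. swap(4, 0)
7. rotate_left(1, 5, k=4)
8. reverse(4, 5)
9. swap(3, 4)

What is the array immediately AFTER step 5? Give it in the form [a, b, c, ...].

Answer: [3, 0, 4, 5, 1, 2]

Derivation:
After 1 (reverse(4, 5)): [2, 1, 5, 4, 0, 3]
After 2 (swap(5, 0)): [3, 1, 5, 4, 0, 2]
After 3 (rotate_left(0, 4, k=3)): [4, 0, 3, 1, 5, 2]
After 4 (reverse(3, 4)): [4, 0, 3, 5, 1, 2]
After 5 (swap(0, 2)): [3, 0, 4, 5, 1, 2]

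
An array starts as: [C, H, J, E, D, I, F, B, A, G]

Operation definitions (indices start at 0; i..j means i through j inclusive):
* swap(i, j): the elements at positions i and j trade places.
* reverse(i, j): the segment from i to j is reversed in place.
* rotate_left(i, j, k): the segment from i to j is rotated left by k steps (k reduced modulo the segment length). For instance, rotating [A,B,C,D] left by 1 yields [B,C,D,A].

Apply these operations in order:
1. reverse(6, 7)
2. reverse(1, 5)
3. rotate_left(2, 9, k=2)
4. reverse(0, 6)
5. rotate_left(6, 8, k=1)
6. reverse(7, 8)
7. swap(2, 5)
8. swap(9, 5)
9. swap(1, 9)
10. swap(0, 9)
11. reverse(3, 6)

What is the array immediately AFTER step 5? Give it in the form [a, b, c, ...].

After 1 (reverse(6, 7)): [C, H, J, E, D, I, B, F, A, G]
After 2 (reverse(1, 5)): [C, I, D, E, J, H, B, F, A, G]
After 3 (rotate_left(2, 9, k=2)): [C, I, J, H, B, F, A, G, D, E]
After 4 (reverse(0, 6)): [A, F, B, H, J, I, C, G, D, E]
After 5 (rotate_left(6, 8, k=1)): [A, F, B, H, J, I, G, D, C, E]

Answer: [A, F, B, H, J, I, G, D, C, E]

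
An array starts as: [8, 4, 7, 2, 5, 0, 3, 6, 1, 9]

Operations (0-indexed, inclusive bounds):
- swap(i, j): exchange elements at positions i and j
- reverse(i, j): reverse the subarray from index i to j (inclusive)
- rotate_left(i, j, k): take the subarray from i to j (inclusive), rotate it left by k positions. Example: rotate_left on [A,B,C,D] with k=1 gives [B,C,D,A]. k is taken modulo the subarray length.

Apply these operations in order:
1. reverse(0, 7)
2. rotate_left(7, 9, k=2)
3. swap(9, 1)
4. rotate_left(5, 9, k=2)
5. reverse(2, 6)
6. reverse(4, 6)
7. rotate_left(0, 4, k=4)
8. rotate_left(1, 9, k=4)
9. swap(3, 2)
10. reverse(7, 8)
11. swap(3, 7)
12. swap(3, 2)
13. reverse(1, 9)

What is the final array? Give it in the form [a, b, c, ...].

After 1 (reverse(0, 7)): [6, 3, 0, 5, 2, 7, 4, 8, 1, 9]
After 2 (rotate_left(7, 9, k=2)): [6, 3, 0, 5, 2, 7, 4, 9, 8, 1]
After 3 (swap(9, 1)): [6, 1, 0, 5, 2, 7, 4, 9, 8, 3]
After 4 (rotate_left(5, 9, k=2)): [6, 1, 0, 5, 2, 9, 8, 3, 7, 4]
After 5 (reverse(2, 6)): [6, 1, 8, 9, 2, 5, 0, 3, 7, 4]
After 6 (reverse(4, 6)): [6, 1, 8, 9, 0, 5, 2, 3, 7, 4]
After 7 (rotate_left(0, 4, k=4)): [0, 6, 1, 8, 9, 5, 2, 3, 7, 4]
After 8 (rotate_left(1, 9, k=4)): [0, 5, 2, 3, 7, 4, 6, 1, 8, 9]
After 9 (swap(3, 2)): [0, 5, 3, 2, 7, 4, 6, 1, 8, 9]
After 10 (reverse(7, 8)): [0, 5, 3, 2, 7, 4, 6, 8, 1, 9]
After 11 (swap(3, 7)): [0, 5, 3, 8, 7, 4, 6, 2, 1, 9]
After 12 (swap(3, 2)): [0, 5, 8, 3, 7, 4, 6, 2, 1, 9]
After 13 (reverse(1, 9)): [0, 9, 1, 2, 6, 4, 7, 3, 8, 5]

Answer: [0, 9, 1, 2, 6, 4, 7, 3, 8, 5]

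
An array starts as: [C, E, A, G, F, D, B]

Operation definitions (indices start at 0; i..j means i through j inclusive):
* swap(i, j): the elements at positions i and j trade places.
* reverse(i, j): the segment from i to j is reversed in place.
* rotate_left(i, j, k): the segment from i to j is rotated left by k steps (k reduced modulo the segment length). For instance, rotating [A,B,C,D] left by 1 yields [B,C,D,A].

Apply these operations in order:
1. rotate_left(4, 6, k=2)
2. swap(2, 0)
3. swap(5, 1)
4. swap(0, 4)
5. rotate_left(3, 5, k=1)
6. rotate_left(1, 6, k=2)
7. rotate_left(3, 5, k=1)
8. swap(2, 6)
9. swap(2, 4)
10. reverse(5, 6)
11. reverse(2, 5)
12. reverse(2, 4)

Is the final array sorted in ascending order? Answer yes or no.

Answer: no

Derivation:
After 1 (rotate_left(4, 6, k=2)): [C, E, A, G, B, F, D]
After 2 (swap(2, 0)): [A, E, C, G, B, F, D]
After 3 (swap(5, 1)): [A, F, C, G, B, E, D]
After 4 (swap(0, 4)): [B, F, C, G, A, E, D]
After 5 (rotate_left(3, 5, k=1)): [B, F, C, A, E, G, D]
After 6 (rotate_left(1, 6, k=2)): [B, A, E, G, D, F, C]
After 7 (rotate_left(3, 5, k=1)): [B, A, E, D, F, G, C]
After 8 (swap(2, 6)): [B, A, C, D, F, G, E]
After 9 (swap(2, 4)): [B, A, F, D, C, G, E]
After 10 (reverse(5, 6)): [B, A, F, D, C, E, G]
After 11 (reverse(2, 5)): [B, A, E, C, D, F, G]
After 12 (reverse(2, 4)): [B, A, D, C, E, F, G]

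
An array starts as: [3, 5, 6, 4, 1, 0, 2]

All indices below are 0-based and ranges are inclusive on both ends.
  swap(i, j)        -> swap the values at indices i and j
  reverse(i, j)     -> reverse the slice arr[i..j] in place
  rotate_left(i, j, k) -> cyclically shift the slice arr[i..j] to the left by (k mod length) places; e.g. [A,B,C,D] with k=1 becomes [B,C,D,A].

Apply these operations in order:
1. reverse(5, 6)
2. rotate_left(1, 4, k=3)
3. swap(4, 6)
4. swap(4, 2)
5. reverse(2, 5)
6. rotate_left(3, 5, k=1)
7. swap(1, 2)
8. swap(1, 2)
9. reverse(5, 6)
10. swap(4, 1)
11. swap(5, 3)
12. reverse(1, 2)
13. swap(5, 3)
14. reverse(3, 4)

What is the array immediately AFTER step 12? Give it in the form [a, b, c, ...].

After 1 (reverse(5, 6)): [3, 5, 6, 4, 1, 2, 0]
After 2 (rotate_left(1, 4, k=3)): [3, 1, 5, 6, 4, 2, 0]
After 3 (swap(4, 6)): [3, 1, 5, 6, 0, 2, 4]
After 4 (swap(4, 2)): [3, 1, 0, 6, 5, 2, 4]
After 5 (reverse(2, 5)): [3, 1, 2, 5, 6, 0, 4]
After 6 (rotate_left(3, 5, k=1)): [3, 1, 2, 6, 0, 5, 4]
After 7 (swap(1, 2)): [3, 2, 1, 6, 0, 5, 4]
After 8 (swap(1, 2)): [3, 1, 2, 6, 0, 5, 4]
After 9 (reverse(5, 6)): [3, 1, 2, 6, 0, 4, 5]
After 10 (swap(4, 1)): [3, 0, 2, 6, 1, 4, 5]
After 11 (swap(5, 3)): [3, 0, 2, 4, 1, 6, 5]
After 12 (reverse(1, 2)): [3, 2, 0, 4, 1, 6, 5]

Answer: [3, 2, 0, 4, 1, 6, 5]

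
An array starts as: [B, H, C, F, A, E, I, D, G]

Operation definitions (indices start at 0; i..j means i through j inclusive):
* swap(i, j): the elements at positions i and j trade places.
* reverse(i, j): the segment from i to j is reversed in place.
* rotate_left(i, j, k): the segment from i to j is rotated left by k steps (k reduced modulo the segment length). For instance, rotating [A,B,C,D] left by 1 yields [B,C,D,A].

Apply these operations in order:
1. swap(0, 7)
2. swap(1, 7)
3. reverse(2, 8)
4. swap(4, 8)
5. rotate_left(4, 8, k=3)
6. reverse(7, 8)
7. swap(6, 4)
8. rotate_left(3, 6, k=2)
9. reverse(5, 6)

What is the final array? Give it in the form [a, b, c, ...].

After 1 (swap(0, 7)): [D, H, C, F, A, E, I, B, G]
After 2 (swap(1, 7)): [D, B, C, F, A, E, I, H, G]
After 3 (reverse(2, 8)): [D, B, G, H, I, E, A, F, C]
After 4 (swap(4, 8)): [D, B, G, H, C, E, A, F, I]
After 5 (rotate_left(4, 8, k=3)): [D, B, G, H, F, I, C, E, A]
After 6 (reverse(7, 8)): [D, B, G, H, F, I, C, A, E]
After 7 (swap(6, 4)): [D, B, G, H, C, I, F, A, E]
After 8 (rotate_left(3, 6, k=2)): [D, B, G, I, F, H, C, A, E]
After 9 (reverse(5, 6)): [D, B, G, I, F, C, H, A, E]

Answer: [D, B, G, I, F, C, H, A, E]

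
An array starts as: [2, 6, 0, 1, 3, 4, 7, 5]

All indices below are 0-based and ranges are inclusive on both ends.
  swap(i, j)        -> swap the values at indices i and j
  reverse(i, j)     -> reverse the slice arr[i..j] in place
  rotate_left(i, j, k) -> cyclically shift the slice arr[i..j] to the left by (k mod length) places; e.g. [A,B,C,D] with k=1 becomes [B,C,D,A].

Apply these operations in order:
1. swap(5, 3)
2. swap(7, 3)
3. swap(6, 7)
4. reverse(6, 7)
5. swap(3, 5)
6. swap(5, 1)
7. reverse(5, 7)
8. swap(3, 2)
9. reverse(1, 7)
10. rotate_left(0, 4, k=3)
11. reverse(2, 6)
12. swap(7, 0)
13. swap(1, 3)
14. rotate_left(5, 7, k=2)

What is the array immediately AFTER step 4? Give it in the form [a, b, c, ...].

After 1 (swap(5, 3)): [2, 6, 0, 4, 3, 1, 7, 5]
After 2 (swap(7, 3)): [2, 6, 0, 5, 3, 1, 7, 4]
After 3 (swap(6, 7)): [2, 6, 0, 5, 3, 1, 4, 7]
After 4 (reverse(6, 7)): [2, 6, 0, 5, 3, 1, 7, 4]

Answer: [2, 6, 0, 5, 3, 1, 7, 4]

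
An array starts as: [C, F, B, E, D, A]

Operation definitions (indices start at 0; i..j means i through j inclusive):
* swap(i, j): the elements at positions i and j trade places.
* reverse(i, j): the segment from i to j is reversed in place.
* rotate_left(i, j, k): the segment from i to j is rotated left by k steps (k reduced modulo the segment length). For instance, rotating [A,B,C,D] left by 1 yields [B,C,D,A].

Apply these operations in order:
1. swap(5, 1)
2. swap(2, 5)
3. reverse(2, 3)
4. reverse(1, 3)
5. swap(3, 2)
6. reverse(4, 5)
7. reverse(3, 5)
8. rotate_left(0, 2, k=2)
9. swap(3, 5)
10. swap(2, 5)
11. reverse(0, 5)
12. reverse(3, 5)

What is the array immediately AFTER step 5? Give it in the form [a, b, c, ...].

After 1 (swap(5, 1)): [C, A, B, E, D, F]
After 2 (swap(2, 5)): [C, A, F, E, D, B]
After 3 (reverse(2, 3)): [C, A, E, F, D, B]
After 4 (reverse(1, 3)): [C, F, E, A, D, B]
After 5 (swap(3, 2)): [C, F, A, E, D, B]

Answer: [C, F, A, E, D, B]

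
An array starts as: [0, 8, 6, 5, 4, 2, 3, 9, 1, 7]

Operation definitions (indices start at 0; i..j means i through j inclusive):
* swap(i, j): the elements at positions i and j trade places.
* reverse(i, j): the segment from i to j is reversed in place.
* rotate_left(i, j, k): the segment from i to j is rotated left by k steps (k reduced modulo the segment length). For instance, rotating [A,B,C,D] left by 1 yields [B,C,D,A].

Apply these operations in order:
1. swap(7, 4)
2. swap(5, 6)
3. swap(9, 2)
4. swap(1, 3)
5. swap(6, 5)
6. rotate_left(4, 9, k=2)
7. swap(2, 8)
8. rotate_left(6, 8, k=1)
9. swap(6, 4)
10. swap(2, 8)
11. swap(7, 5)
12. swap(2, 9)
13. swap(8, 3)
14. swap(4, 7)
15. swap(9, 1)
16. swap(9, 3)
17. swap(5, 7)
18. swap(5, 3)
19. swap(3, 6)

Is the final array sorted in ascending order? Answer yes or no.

After 1 (swap(7, 4)): [0, 8, 6, 5, 9, 2, 3, 4, 1, 7]
After 2 (swap(5, 6)): [0, 8, 6, 5, 9, 3, 2, 4, 1, 7]
After 3 (swap(9, 2)): [0, 8, 7, 5, 9, 3, 2, 4, 1, 6]
After 4 (swap(1, 3)): [0, 5, 7, 8, 9, 3, 2, 4, 1, 6]
After 5 (swap(6, 5)): [0, 5, 7, 8, 9, 2, 3, 4, 1, 6]
After 6 (rotate_left(4, 9, k=2)): [0, 5, 7, 8, 3, 4, 1, 6, 9, 2]
After 7 (swap(2, 8)): [0, 5, 9, 8, 3, 4, 1, 6, 7, 2]
After 8 (rotate_left(6, 8, k=1)): [0, 5, 9, 8, 3, 4, 6, 7, 1, 2]
After 9 (swap(6, 4)): [0, 5, 9, 8, 6, 4, 3, 7, 1, 2]
After 10 (swap(2, 8)): [0, 5, 1, 8, 6, 4, 3, 7, 9, 2]
After 11 (swap(7, 5)): [0, 5, 1, 8, 6, 7, 3, 4, 9, 2]
After 12 (swap(2, 9)): [0, 5, 2, 8, 6, 7, 3, 4, 9, 1]
After 13 (swap(8, 3)): [0, 5, 2, 9, 6, 7, 3, 4, 8, 1]
After 14 (swap(4, 7)): [0, 5, 2, 9, 4, 7, 3, 6, 8, 1]
After 15 (swap(9, 1)): [0, 1, 2, 9, 4, 7, 3, 6, 8, 5]
After 16 (swap(9, 3)): [0, 1, 2, 5, 4, 7, 3, 6, 8, 9]
After 17 (swap(5, 7)): [0, 1, 2, 5, 4, 6, 3, 7, 8, 9]
After 18 (swap(5, 3)): [0, 1, 2, 6, 4, 5, 3, 7, 8, 9]
After 19 (swap(3, 6)): [0, 1, 2, 3, 4, 5, 6, 7, 8, 9]

Answer: yes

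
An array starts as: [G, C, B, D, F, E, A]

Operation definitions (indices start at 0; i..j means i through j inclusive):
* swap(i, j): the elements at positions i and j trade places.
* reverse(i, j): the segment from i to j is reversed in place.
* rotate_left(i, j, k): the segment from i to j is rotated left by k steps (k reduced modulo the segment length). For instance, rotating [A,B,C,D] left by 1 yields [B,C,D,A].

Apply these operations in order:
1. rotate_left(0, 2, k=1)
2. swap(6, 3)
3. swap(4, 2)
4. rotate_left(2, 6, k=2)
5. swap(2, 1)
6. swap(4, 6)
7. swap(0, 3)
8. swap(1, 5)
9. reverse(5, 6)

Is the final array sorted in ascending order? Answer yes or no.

Answer: no

Derivation:
After 1 (rotate_left(0, 2, k=1)): [C, B, G, D, F, E, A]
After 2 (swap(6, 3)): [C, B, G, A, F, E, D]
After 3 (swap(4, 2)): [C, B, F, A, G, E, D]
After 4 (rotate_left(2, 6, k=2)): [C, B, G, E, D, F, A]
After 5 (swap(2, 1)): [C, G, B, E, D, F, A]
After 6 (swap(4, 6)): [C, G, B, E, A, F, D]
After 7 (swap(0, 3)): [E, G, B, C, A, F, D]
After 8 (swap(1, 5)): [E, F, B, C, A, G, D]
After 9 (reverse(5, 6)): [E, F, B, C, A, D, G]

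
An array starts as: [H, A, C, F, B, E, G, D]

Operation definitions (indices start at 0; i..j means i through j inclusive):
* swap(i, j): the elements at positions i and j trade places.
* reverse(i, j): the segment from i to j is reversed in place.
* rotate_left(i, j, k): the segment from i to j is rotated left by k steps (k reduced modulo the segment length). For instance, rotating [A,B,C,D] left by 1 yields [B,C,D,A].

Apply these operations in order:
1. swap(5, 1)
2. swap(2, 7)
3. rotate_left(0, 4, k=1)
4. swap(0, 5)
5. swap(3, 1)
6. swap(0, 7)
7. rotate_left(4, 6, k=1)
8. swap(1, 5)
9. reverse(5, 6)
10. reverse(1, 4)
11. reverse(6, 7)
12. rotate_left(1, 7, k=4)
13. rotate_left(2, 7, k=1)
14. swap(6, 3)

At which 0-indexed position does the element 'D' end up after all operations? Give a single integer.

Answer: 4

Derivation:
After 1 (swap(5, 1)): [H, E, C, F, B, A, G, D]
After 2 (swap(2, 7)): [H, E, D, F, B, A, G, C]
After 3 (rotate_left(0, 4, k=1)): [E, D, F, B, H, A, G, C]
After 4 (swap(0, 5)): [A, D, F, B, H, E, G, C]
After 5 (swap(3, 1)): [A, B, F, D, H, E, G, C]
After 6 (swap(0, 7)): [C, B, F, D, H, E, G, A]
After 7 (rotate_left(4, 6, k=1)): [C, B, F, D, E, G, H, A]
After 8 (swap(1, 5)): [C, G, F, D, E, B, H, A]
After 9 (reverse(5, 6)): [C, G, F, D, E, H, B, A]
After 10 (reverse(1, 4)): [C, E, D, F, G, H, B, A]
After 11 (reverse(6, 7)): [C, E, D, F, G, H, A, B]
After 12 (rotate_left(1, 7, k=4)): [C, H, A, B, E, D, F, G]
After 13 (rotate_left(2, 7, k=1)): [C, H, B, E, D, F, G, A]
After 14 (swap(6, 3)): [C, H, B, G, D, F, E, A]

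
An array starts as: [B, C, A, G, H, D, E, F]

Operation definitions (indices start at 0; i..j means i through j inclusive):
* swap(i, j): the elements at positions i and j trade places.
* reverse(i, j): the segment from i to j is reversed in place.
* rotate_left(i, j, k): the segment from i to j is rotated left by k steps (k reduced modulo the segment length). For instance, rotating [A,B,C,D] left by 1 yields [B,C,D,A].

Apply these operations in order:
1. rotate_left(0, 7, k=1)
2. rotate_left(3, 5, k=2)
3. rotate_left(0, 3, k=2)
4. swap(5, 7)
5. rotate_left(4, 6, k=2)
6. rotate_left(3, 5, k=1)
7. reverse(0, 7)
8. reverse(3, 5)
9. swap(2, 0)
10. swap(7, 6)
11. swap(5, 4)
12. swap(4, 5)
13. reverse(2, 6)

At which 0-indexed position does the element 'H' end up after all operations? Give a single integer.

Answer: 3

Derivation:
After 1 (rotate_left(0, 7, k=1)): [C, A, G, H, D, E, F, B]
After 2 (rotate_left(3, 5, k=2)): [C, A, G, E, H, D, F, B]
After 3 (rotate_left(0, 3, k=2)): [G, E, C, A, H, D, F, B]
After 4 (swap(5, 7)): [G, E, C, A, H, B, F, D]
After 5 (rotate_left(4, 6, k=2)): [G, E, C, A, F, H, B, D]
After 6 (rotate_left(3, 5, k=1)): [G, E, C, F, H, A, B, D]
After 7 (reverse(0, 7)): [D, B, A, H, F, C, E, G]
After 8 (reverse(3, 5)): [D, B, A, C, F, H, E, G]
After 9 (swap(2, 0)): [A, B, D, C, F, H, E, G]
After 10 (swap(7, 6)): [A, B, D, C, F, H, G, E]
After 11 (swap(5, 4)): [A, B, D, C, H, F, G, E]
After 12 (swap(4, 5)): [A, B, D, C, F, H, G, E]
After 13 (reverse(2, 6)): [A, B, G, H, F, C, D, E]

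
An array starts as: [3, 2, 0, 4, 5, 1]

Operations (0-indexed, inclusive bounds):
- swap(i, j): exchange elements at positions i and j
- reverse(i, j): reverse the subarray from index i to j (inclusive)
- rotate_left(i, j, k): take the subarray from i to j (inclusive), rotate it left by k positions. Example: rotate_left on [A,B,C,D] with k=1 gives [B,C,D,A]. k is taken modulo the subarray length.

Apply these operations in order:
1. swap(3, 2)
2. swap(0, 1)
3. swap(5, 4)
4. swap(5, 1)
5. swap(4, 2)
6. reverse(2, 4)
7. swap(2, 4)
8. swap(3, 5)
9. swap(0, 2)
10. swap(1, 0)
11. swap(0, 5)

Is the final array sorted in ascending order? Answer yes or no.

Answer: yes

Derivation:
After 1 (swap(3, 2)): [3, 2, 4, 0, 5, 1]
After 2 (swap(0, 1)): [2, 3, 4, 0, 5, 1]
After 3 (swap(5, 4)): [2, 3, 4, 0, 1, 5]
After 4 (swap(5, 1)): [2, 5, 4, 0, 1, 3]
After 5 (swap(4, 2)): [2, 5, 1, 0, 4, 3]
After 6 (reverse(2, 4)): [2, 5, 4, 0, 1, 3]
After 7 (swap(2, 4)): [2, 5, 1, 0, 4, 3]
After 8 (swap(3, 5)): [2, 5, 1, 3, 4, 0]
After 9 (swap(0, 2)): [1, 5, 2, 3, 4, 0]
After 10 (swap(1, 0)): [5, 1, 2, 3, 4, 0]
After 11 (swap(0, 5)): [0, 1, 2, 3, 4, 5]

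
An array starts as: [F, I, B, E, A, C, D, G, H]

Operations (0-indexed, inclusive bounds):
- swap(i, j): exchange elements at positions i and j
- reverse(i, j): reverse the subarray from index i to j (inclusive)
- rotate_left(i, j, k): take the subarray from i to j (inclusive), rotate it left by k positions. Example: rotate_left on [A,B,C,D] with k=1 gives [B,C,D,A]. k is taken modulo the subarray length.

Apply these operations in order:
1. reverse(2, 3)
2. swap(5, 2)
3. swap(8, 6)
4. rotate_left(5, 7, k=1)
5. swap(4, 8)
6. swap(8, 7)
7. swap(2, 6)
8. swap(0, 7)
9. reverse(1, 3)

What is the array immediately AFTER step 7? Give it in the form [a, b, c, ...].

After 1 (reverse(2, 3)): [F, I, E, B, A, C, D, G, H]
After 2 (swap(5, 2)): [F, I, C, B, A, E, D, G, H]
After 3 (swap(8, 6)): [F, I, C, B, A, E, H, G, D]
After 4 (rotate_left(5, 7, k=1)): [F, I, C, B, A, H, G, E, D]
After 5 (swap(4, 8)): [F, I, C, B, D, H, G, E, A]
After 6 (swap(8, 7)): [F, I, C, B, D, H, G, A, E]
After 7 (swap(2, 6)): [F, I, G, B, D, H, C, A, E]

Answer: [F, I, G, B, D, H, C, A, E]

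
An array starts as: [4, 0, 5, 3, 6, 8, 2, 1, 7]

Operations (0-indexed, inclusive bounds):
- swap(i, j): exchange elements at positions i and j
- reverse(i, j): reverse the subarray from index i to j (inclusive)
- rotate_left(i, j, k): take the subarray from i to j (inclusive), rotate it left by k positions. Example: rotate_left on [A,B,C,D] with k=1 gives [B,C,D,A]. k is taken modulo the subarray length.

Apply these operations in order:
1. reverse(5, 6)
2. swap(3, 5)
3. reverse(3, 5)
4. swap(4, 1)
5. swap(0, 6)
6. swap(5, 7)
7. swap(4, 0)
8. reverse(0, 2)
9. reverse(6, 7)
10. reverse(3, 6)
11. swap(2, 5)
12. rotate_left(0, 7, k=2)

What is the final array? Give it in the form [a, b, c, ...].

After 1 (reverse(5, 6)): [4, 0, 5, 3, 6, 2, 8, 1, 7]
After 2 (swap(3, 5)): [4, 0, 5, 2, 6, 3, 8, 1, 7]
After 3 (reverse(3, 5)): [4, 0, 5, 3, 6, 2, 8, 1, 7]
After 4 (swap(4, 1)): [4, 6, 5, 3, 0, 2, 8, 1, 7]
After 5 (swap(0, 6)): [8, 6, 5, 3, 0, 2, 4, 1, 7]
After 6 (swap(5, 7)): [8, 6, 5, 3, 0, 1, 4, 2, 7]
After 7 (swap(4, 0)): [0, 6, 5, 3, 8, 1, 4, 2, 7]
After 8 (reverse(0, 2)): [5, 6, 0, 3, 8, 1, 4, 2, 7]
After 9 (reverse(6, 7)): [5, 6, 0, 3, 8, 1, 2, 4, 7]
After 10 (reverse(3, 6)): [5, 6, 0, 2, 1, 8, 3, 4, 7]
After 11 (swap(2, 5)): [5, 6, 8, 2, 1, 0, 3, 4, 7]
After 12 (rotate_left(0, 7, k=2)): [8, 2, 1, 0, 3, 4, 5, 6, 7]

Answer: [8, 2, 1, 0, 3, 4, 5, 6, 7]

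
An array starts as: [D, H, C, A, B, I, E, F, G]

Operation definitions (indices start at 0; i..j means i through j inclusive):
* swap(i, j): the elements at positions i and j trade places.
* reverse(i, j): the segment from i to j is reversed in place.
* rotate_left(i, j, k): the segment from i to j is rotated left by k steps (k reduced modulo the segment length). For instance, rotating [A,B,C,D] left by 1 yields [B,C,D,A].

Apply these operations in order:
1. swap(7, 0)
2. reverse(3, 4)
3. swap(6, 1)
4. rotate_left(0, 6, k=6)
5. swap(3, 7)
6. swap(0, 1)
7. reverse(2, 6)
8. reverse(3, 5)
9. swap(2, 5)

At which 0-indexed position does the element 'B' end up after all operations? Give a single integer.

After 1 (swap(7, 0)): [F, H, C, A, B, I, E, D, G]
After 2 (reverse(3, 4)): [F, H, C, B, A, I, E, D, G]
After 3 (swap(6, 1)): [F, E, C, B, A, I, H, D, G]
After 4 (rotate_left(0, 6, k=6)): [H, F, E, C, B, A, I, D, G]
After 5 (swap(3, 7)): [H, F, E, D, B, A, I, C, G]
After 6 (swap(0, 1)): [F, H, E, D, B, A, I, C, G]
After 7 (reverse(2, 6)): [F, H, I, A, B, D, E, C, G]
After 8 (reverse(3, 5)): [F, H, I, D, B, A, E, C, G]
After 9 (swap(2, 5)): [F, H, A, D, B, I, E, C, G]

Answer: 4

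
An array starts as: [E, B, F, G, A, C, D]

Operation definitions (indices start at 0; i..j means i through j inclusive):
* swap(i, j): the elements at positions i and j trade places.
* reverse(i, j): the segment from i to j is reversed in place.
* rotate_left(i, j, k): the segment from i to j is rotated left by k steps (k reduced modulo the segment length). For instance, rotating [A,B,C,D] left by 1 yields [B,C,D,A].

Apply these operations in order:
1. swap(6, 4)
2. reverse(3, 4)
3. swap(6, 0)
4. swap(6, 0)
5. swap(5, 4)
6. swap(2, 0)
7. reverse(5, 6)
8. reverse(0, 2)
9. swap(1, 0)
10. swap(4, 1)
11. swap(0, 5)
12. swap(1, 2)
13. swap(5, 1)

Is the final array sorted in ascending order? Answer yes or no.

Answer: yes

Derivation:
After 1 (swap(6, 4)): [E, B, F, G, D, C, A]
After 2 (reverse(3, 4)): [E, B, F, D, G, C, A]
After 3 (swap(6, 0)): [A, B, F, D, G, C, E]
After 4 (swap(6, 0)): [E, B, F, D, G, C, A]
After 5 (swap(5, 4)): [E, B, F, D, C, G, A]
After 6 (swap(2, 0)): [F, B, E, D, C, G, A]
After 7 (reverse(5, 6)): [F, B, E, D, C, A, G]
After 8 (reverse(0, 2)): [E, B, F, D, C, A, G]
After 9 (swap(1, 0)): [B, E, F, D, C, A, G]
After 10 (swap(4, 1)): [B, C, F, D, E, A, G]
After 11 (swap(0, 5)): [A, C, F, D, E, B, G]
After 12 (swap(1, 2)): [A, F, C, D, E, B, G]
After 13 (swap(5, 1)): [A, B, C, D, E, F, G]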